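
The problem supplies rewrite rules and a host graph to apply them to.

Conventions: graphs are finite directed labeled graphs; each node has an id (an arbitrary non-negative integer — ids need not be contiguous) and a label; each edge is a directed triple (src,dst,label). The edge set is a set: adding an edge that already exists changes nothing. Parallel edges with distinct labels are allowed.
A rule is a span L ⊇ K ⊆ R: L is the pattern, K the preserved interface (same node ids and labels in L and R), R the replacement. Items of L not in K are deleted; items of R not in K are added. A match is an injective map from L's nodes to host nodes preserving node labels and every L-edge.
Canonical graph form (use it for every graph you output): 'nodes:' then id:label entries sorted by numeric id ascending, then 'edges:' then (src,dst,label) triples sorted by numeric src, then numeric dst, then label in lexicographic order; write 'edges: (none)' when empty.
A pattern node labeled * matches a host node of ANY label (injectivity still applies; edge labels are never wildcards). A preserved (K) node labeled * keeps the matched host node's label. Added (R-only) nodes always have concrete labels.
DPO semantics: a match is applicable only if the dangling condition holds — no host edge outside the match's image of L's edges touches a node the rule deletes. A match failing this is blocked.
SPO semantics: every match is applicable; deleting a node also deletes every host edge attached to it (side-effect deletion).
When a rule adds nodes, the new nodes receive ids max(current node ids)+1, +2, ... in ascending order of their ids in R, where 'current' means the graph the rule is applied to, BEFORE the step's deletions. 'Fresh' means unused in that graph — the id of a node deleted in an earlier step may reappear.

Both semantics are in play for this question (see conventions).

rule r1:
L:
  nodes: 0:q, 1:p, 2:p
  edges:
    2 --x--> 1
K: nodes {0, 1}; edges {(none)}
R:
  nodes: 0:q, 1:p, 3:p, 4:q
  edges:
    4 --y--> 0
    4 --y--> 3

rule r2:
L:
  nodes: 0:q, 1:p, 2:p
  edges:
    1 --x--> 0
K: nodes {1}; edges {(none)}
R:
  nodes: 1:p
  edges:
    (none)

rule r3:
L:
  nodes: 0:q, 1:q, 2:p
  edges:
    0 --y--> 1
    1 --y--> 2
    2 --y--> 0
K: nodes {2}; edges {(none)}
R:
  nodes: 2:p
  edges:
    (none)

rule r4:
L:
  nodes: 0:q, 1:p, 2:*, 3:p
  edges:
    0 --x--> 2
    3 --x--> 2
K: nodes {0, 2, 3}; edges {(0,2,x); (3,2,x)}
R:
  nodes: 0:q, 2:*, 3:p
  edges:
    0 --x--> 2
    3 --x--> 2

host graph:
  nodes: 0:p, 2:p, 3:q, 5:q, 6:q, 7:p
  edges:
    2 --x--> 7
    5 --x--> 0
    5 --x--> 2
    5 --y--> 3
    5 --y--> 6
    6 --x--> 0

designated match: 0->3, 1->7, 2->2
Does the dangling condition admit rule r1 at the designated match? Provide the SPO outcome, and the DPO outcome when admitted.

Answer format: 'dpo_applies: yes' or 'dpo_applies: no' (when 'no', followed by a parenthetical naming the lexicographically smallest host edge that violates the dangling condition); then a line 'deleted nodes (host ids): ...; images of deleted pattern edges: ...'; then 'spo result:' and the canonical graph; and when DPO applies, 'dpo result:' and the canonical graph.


dpo_applies: no
(the rule deletes node 2, which keeps host edge (5,2,x) outside the match image — the dangling condition fails, DPO blocks; SPO proceeds and side-deletes such edges)
deleted nodes (host ids): 2; images of deleted pattern edges: (2,7,x)
spo result:
nodes: 0:p, 3:q, 5:q, 6:q, 7:p, 8:p, 9:q
edges: (5,0,x); (5,3,y); (5,6,y); (6,0,x); (9,3,y); (9,8,y)


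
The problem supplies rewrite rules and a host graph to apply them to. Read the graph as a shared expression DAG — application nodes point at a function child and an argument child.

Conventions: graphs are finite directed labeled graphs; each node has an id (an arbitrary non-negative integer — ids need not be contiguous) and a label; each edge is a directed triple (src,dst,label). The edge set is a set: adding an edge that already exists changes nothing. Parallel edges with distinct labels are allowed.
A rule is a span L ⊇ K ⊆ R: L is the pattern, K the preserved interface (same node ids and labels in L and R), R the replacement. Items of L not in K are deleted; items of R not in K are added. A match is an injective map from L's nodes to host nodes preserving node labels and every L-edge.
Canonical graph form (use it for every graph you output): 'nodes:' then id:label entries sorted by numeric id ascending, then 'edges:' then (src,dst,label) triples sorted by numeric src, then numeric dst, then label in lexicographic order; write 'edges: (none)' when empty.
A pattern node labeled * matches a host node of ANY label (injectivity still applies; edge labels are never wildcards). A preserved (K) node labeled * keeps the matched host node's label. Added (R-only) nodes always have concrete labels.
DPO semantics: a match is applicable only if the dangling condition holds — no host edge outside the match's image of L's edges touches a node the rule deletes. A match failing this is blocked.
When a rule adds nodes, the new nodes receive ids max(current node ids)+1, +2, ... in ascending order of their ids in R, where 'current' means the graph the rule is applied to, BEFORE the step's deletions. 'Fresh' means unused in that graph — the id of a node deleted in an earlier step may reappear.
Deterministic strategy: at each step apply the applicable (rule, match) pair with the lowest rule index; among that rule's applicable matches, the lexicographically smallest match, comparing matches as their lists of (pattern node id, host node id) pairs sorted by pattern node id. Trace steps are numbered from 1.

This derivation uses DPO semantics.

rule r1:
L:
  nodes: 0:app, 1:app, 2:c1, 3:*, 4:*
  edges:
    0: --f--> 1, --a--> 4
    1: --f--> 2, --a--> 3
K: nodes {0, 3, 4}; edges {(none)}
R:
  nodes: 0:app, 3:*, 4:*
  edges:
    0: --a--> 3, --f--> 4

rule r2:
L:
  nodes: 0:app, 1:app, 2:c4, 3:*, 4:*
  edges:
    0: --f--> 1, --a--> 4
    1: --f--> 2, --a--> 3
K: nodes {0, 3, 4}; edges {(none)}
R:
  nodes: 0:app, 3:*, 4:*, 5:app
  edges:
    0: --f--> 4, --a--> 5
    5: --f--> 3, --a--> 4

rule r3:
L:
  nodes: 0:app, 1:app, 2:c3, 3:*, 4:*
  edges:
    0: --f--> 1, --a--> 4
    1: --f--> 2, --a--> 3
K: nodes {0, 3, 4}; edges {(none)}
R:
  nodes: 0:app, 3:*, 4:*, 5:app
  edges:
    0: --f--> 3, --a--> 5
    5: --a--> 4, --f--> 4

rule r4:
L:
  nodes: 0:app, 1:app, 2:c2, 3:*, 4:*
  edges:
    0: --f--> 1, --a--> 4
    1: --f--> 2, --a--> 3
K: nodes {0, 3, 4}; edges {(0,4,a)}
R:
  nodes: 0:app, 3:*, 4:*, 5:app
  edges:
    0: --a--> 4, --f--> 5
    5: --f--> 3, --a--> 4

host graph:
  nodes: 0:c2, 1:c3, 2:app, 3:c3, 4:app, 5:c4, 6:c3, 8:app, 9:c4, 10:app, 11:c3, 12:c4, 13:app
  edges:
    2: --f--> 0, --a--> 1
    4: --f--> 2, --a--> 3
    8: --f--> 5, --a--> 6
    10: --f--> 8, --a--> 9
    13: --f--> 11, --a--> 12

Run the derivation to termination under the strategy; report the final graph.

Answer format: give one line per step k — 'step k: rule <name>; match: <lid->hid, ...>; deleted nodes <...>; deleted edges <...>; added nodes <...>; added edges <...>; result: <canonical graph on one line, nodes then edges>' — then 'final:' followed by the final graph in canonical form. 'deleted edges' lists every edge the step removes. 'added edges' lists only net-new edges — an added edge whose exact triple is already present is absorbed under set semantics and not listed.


step 1: rule r2; match: 0->10, 1->8, 2->5, 3->6, 4->9; deleted nodes 5, 8; deleted edges (8,5,f); (8,6,a); (10,8,f); (10,9,a); added nodes 14; added edges (10,9,f); (10,14,a); (14,6,f); (14,9,a); result: nodes: 0:c2, 1:c3, 2:app, 3:c3, 4:app, 6:c3, 9:c4, 10:app, 11:c3, 12:c4, 13:app, 14:app edges: (2,0,f); (2,1,a); (4,2,f); (4,3,a); (10,9,f); (10,14,a); (13,11,f); (13,12,a); (14,6,f); (14,9,a)
step 2: rule r4; match: 0->4, 1->2, 2->0, 3->1, 4->3; deleted nodes 0, 2; deleted edges (2,0,f); (2,1,a); (4,2,f); added nodes 15; added edges (4,15,f); (15,1,f); (15,3,a); result: nodes: 1:c3, 3:c3, 4:app, 6:c3, 9:c4, 10:app, 11:c3, 12:c4, 13:app, 14:app, 15:app edges: (4,3,a); (4,15,f); (10,9,f); (10,14,a); (13,11,f); (13,12,a); (14,6,f); (14,9,a); (15,1,f); (15,3,a)
final:
nodes: 1:c3, 3:c3, 4:app, 6:c3, 9:c4, 10:app, 11:c3, 12:c4, 13:app, 14:app, 15:app
edges: (4,3,a); (4,15,f); (10,9,f); (10,14,a); (13,11,f); (13,12,a); (14,6,f); (14,9,a); (15,1,f); (15,3,a)


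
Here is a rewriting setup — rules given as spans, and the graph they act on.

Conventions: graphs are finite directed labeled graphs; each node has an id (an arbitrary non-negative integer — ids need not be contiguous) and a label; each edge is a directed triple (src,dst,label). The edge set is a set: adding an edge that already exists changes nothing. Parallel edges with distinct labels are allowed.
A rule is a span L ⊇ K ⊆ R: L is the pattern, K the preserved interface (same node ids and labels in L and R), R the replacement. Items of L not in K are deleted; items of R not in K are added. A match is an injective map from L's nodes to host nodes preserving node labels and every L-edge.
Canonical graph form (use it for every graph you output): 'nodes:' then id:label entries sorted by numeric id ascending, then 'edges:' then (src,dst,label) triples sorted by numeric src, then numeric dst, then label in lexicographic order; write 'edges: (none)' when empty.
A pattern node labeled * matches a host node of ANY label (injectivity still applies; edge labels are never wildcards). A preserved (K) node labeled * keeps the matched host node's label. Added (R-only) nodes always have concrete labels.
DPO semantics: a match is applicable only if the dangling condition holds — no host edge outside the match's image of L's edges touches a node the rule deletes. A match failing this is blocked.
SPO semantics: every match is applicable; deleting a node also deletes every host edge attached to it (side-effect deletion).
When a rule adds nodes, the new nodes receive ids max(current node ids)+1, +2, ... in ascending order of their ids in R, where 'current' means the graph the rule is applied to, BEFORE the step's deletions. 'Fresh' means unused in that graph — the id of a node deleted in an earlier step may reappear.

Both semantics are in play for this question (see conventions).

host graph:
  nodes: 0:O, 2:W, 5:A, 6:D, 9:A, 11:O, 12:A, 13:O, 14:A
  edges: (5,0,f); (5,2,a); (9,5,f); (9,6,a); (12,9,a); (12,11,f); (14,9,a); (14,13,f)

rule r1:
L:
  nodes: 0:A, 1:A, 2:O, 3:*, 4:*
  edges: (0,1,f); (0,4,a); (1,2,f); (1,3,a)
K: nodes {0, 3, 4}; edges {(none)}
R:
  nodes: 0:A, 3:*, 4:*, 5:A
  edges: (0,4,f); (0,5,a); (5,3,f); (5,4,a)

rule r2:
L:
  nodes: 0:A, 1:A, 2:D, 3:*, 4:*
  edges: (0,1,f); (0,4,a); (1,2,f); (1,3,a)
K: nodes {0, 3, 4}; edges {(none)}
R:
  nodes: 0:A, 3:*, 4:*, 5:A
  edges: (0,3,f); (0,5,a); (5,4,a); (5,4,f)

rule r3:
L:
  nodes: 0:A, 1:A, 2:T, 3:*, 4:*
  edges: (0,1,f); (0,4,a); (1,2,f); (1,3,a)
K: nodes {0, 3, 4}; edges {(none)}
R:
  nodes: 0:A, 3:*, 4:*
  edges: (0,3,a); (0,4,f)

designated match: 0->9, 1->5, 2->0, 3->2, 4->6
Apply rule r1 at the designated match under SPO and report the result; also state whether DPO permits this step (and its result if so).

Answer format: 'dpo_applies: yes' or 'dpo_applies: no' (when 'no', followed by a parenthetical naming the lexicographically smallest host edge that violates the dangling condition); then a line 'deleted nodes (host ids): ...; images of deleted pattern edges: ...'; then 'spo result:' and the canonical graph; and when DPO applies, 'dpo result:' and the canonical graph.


dpo_applies: yes
deleted nodes (host ids): 0, 5; images of deleted pattern edges: (5,0,f); (5,2,a); (9,5,f); (9,6,a)
spo result:
nodes: 2:W, 6:D, 9:A, 11:O, 12:A, 13:O, 14:A, 15:A
edges: (9,6,f); (9,15,a); (12,9,a); (12,11,f); (14,9,a); (14,13,f); (15,2,f); (15,6,a)
dpo result:
nodes: 2:W, 6:D, 9:A, 11:O, 12:A, 13:O, 14:A, 15:A
edges: (9,6,f); (9,15,a); (12,9,a); (12,11,f); (14,9,a); (14,13,f); (15,2,f); (15,6,a)


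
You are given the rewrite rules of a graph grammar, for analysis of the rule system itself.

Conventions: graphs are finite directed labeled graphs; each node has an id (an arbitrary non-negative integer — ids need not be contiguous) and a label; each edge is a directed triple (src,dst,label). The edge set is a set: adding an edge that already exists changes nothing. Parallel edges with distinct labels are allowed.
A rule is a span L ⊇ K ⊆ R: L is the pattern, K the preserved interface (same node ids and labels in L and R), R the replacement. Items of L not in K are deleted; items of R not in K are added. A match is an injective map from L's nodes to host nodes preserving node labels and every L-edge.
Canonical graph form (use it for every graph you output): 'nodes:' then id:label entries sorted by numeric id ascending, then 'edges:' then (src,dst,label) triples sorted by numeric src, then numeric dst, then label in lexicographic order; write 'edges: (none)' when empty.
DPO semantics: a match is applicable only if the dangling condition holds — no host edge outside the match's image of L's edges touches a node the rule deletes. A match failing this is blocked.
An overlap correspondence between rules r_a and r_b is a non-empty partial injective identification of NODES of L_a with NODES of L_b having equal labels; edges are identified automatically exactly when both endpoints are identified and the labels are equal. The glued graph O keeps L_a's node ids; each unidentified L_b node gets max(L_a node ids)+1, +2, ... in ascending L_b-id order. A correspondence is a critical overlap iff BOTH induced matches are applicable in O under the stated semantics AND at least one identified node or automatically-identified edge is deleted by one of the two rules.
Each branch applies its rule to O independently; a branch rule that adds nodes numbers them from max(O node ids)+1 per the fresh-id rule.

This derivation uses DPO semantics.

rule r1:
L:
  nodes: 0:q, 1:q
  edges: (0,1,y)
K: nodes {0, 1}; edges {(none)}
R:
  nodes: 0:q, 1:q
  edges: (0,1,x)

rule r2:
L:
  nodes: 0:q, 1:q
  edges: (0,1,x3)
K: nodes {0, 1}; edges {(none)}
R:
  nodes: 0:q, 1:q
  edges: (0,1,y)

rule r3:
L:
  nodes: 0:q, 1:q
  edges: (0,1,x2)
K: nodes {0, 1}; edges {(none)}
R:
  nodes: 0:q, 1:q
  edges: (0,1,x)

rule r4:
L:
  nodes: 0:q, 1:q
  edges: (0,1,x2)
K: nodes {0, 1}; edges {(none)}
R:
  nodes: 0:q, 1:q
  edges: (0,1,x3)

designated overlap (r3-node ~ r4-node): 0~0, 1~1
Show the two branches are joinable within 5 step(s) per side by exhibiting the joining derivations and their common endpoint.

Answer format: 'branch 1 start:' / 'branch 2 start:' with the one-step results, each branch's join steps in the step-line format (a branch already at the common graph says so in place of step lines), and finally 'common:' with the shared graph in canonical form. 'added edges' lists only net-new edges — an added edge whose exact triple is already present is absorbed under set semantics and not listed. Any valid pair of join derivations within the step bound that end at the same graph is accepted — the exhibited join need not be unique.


branch 1 start:
nodes: 0:q, 1:q
edges: (0,1,x)
branch 2 start:
nodes: 0:q, 1:q
edges: (0,1,x3)
branch 1: already at the common graph (0 steps)
branch 2 step 1: rule r2; match: 0->0, 1->1; deleted nodes (none); deleted edges (0,1,x3); added nodes (none); added edges (0,1,y); result: nodes: 0:q, 1:q edges: (0,1,y)
branch 2 step 2: rule r1; match: 0->0, 1->1; deleted nodes (none); deleted edges (0,1,y); added nodes (none); added edges (0,1,x); result: nodes: 0:q, 1:q edges: (0,1,x)
common:
nodes: 0:q, 1:q
edges: (0,1,x)


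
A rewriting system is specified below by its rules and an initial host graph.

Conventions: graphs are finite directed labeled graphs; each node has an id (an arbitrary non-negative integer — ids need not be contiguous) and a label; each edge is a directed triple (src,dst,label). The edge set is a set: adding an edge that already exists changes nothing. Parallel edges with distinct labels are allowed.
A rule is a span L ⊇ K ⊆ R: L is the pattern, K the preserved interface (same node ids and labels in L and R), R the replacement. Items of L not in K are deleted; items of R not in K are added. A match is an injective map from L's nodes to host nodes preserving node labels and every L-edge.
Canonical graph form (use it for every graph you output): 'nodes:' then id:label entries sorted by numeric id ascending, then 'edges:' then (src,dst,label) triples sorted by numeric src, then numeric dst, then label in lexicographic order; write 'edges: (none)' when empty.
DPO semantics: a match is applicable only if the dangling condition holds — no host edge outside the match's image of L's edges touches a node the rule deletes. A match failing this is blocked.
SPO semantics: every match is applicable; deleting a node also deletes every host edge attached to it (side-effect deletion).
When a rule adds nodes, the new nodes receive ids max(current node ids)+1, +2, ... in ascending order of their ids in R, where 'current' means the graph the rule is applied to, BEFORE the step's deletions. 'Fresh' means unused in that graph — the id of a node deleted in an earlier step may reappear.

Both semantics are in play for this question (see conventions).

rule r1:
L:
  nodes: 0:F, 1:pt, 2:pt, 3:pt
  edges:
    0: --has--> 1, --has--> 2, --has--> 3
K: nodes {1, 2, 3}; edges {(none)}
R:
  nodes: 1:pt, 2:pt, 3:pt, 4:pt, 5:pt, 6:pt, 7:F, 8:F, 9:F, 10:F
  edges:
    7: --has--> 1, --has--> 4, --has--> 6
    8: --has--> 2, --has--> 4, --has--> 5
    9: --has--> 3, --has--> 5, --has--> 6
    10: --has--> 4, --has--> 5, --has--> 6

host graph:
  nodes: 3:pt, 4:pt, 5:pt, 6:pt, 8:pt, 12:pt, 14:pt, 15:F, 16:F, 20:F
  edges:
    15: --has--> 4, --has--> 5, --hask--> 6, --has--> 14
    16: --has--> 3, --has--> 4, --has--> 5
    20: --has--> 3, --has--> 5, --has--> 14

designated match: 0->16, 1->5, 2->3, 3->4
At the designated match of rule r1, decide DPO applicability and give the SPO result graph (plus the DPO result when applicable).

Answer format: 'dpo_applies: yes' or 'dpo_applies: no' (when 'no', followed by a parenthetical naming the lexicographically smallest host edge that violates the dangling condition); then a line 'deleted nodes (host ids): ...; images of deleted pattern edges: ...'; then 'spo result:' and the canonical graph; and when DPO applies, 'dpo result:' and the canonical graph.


dpo_applies: yes
deleted nodes (host ids): 16; images of deleted pattern edges: (16,3,has); (16,4,has); (16,5,has)
spo result:
nodes: 3:pt, 4:pt, 5:pt, 6:pt, 8:pt, 12:pt, 14:pt, 15:F, 20:F, 21:pt, 22:pt, 23:pt, 24:F, 25:F, 26:F, 27:F
edges: (15,4,has); (15,5,has); (15,6,hask); (15,14,has); (20,3,has); (20,5,has); (20,14,has); (24,5,has); (24,21,has); (24,23,has); (25,3,has); (25,21,has); (25,22,has); (26,4,has); (26,22,has); (26,23,has); (27,21,has); (27,22,has); (27,23,has)
dpo result:
nodes: 3:pt, 4:pt, 5:pt, 6:pt, 8:pt, 12:pt, 14:pt, 15:F, 20:F, 21:pt, 22:pt, 23:pt, 24:F, 25:F, 26:F, 27:F
edges: (15,4,has); (15,5,has); (15,6,hask); (15,14,has); (20,3,has); (20,5,has); (20,14,has); (24,5,has); (24,21,has); (24,23,has); (25,3,has); (25,21,has); (25,22,has); (26,4,has); (26,22,has); (26,23,has); (27,21,has); (27,22,has); (27,23,has)


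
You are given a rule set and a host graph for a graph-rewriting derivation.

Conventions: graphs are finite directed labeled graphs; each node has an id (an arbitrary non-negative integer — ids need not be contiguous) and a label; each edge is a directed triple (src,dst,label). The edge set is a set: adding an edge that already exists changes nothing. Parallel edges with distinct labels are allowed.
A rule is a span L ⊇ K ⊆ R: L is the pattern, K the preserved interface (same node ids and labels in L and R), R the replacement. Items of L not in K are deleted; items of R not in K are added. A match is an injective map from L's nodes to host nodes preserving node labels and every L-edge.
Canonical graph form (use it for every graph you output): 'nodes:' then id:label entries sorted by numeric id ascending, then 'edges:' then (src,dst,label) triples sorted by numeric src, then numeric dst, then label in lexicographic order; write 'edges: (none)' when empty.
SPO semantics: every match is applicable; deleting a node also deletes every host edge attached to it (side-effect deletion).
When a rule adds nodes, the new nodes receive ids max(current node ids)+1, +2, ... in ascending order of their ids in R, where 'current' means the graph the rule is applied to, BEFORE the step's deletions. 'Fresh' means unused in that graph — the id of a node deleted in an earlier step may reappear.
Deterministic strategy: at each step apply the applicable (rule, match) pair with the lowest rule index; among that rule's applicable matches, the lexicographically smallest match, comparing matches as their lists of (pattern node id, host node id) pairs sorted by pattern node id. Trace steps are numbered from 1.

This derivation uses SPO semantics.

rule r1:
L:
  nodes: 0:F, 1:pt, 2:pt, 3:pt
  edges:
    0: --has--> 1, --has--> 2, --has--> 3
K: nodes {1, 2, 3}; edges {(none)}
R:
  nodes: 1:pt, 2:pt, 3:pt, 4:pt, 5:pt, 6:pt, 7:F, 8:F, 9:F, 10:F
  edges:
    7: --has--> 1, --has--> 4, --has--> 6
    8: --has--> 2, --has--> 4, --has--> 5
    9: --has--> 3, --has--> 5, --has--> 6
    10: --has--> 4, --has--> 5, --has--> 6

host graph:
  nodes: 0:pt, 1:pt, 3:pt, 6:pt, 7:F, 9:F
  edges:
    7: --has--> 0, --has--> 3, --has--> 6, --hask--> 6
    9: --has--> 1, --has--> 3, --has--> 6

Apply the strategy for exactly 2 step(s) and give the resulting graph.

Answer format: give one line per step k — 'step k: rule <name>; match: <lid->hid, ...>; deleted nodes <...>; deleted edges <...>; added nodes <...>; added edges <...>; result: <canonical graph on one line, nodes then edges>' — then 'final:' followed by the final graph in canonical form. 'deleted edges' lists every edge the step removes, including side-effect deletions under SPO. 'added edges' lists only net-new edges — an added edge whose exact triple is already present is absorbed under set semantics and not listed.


step 1: rule r1; match: 0->7, 1->0, 2->3, 3->6; deleted nodes 7; deleted edges (7,0,has); (7,3,has); (7,6,has); (7,6,hask); added nodes 10, 11, 12, 13, 14, 15, 16; added edges (13,0,has); (13,10,has); (13,12,has); (14,3,has); (14,10,has); (14,11,has); (15,6,has); (15,11,has); (15,12,has); (16,10,has); (16,11,has); (16,12,has); result: nodes: 0:pt, 1:pt, 3:pt, 6:pt, 9:F, 10:pt, 11:pt, 12:pt, 13:F, 14:F, 15:F, 16:F edges: (9,1,has); (9,3,has); (9,6,has); (13,0,has); (13,10,has); (13,12,has); (14,3,has); (14,10,has); (14,11,has); (15,6,has); (15,11,has); (15,12,has); (16,10,has); (16,11,has); (16,12,has)
step 2: rule r1; match: 0->9, 1->1, 2->3, 3->6; deleted nodes 9; deleted edges (9,1,has); (9,3,has); (9,6,has); added nodes 17, 18, 19, 20, 21, 22, 23; added edges (20,1,has); (20,17,has); (20,19,has); (21,3,has); (21,17,has); (21,18,has); (22,6,has); (22,18,has); (22,19,has); (23,17,has); (23,18,has); (23,19,has); result: nodes: 0:pt, 1:pt, 3:pt, 6:pt, 10:pt, 11:pt, 12:pt, 13:F, 14:F, 15:F, 16:F, 17:pt, 18:pt, 19:pt, 20:F, 21:F, 22:F, 23:F edges: (13,0,has); (13,10,has); (13,12,has); (14,3,has); (14,10,has); (14,11,has); (15,6,has); (15,11,has); (15,12,has); (16,10,has); (16,11,has); (16,12,has); (20,1,has); (20,17,has); (20,19,has); (21,3,has); (21,17,has); (21,18,has); (22,6,has); (22,18,has); (22,19,has); (23,17,has); (23,18,has); (23,19,has)
final:
nodes: 0:pt, 1:pt, 3:pt, 6:pt, 10:pt, 11:pt, 12:pt, 13:F, 14:F, 15:F, 16:F, 17:pt, 18:pt, 19:pt, 20:F, 21:F, 22:F, 23:F
edges: (13,0,has); (13,10,has); (13,12,has); (14,3,has); (14,10,has); (14,11,has); (15,6,has); (15,11,has); (15,12,has); (16,10,has); (16,11,has); (16,12,has); (20,1,has); (20,17,has); (20,19,has); (21,3,has); (21,17,has); (21,18,has); (22,6,has); (22,18,has); (22,19,has); (23,17,has); (23,18,has); (23,19,has)


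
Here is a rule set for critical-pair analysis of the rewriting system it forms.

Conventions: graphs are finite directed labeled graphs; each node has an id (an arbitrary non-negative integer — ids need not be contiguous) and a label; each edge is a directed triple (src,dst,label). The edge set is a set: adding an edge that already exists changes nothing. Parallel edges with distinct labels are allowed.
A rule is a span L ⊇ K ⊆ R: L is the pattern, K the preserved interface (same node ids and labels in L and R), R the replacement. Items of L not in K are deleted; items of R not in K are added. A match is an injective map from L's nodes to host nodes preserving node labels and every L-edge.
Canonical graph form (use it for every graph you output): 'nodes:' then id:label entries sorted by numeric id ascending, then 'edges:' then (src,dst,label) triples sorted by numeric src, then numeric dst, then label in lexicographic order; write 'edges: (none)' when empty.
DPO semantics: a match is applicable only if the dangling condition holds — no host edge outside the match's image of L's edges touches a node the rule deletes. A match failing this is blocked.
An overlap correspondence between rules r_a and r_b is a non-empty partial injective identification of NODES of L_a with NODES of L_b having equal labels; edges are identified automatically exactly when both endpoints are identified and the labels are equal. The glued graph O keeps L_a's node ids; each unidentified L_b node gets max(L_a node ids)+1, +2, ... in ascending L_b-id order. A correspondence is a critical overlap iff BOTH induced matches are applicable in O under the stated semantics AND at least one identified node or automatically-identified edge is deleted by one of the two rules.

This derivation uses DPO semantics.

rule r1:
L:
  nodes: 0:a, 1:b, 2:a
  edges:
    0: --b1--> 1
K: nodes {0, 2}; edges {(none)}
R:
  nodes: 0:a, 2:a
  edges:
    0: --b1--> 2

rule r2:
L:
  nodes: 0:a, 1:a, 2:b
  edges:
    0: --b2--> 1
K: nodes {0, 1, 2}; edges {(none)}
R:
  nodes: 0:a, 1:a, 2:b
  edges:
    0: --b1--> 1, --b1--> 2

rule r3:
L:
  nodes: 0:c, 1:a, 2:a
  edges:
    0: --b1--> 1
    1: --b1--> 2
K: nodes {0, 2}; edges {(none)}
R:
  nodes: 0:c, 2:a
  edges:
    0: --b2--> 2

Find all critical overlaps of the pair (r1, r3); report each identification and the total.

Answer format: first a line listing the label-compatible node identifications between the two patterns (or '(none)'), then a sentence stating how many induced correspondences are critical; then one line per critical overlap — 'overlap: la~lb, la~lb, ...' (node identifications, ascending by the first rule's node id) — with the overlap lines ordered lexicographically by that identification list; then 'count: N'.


label-compatible node identifications between L(r1) and L(r3): 0~1, 0~2, 2~1, 2~2
2 of the induced correspondences are critical overlaps of r1 and r3.
overlap: 0~2, 2~1
overlap: 2~1
count: 2


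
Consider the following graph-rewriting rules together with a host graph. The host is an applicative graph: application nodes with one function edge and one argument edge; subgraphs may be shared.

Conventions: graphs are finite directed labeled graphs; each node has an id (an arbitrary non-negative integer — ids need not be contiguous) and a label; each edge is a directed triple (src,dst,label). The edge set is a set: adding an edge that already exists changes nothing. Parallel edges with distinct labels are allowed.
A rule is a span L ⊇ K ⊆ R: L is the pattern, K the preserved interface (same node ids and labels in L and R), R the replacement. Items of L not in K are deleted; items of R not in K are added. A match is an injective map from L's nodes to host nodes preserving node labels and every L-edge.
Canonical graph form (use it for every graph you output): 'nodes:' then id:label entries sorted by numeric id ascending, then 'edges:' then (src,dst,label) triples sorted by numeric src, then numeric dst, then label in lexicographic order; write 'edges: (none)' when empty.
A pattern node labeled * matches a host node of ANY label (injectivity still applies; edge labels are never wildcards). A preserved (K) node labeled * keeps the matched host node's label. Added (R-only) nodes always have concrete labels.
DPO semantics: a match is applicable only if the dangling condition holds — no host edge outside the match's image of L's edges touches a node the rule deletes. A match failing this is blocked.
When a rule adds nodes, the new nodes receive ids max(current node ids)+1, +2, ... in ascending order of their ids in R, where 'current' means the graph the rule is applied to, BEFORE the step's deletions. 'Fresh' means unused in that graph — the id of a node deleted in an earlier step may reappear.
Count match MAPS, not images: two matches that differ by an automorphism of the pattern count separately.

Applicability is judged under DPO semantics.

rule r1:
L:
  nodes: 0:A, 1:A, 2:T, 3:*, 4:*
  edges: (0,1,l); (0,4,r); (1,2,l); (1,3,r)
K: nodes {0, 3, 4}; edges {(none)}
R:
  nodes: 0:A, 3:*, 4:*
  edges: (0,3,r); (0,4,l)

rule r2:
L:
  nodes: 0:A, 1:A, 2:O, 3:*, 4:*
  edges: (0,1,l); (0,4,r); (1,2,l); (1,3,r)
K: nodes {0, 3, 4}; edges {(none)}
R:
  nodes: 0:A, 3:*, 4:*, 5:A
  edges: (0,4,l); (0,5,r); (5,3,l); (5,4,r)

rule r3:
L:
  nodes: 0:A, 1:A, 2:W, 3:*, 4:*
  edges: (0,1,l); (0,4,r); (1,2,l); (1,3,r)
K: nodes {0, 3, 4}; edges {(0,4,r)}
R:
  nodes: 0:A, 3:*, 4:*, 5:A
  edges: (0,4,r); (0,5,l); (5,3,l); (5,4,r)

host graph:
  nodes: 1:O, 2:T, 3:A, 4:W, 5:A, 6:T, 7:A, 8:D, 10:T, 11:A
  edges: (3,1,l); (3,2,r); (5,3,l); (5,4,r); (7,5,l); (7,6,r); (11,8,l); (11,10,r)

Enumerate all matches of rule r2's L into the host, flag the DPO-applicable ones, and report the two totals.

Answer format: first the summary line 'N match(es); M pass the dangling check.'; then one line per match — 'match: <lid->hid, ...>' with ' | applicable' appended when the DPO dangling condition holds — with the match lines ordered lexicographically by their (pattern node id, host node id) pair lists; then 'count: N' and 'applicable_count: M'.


1 match(es); 1 pass the dangling check.
match: 0->5, 1->3, 2->1, 3->2, 4->4 | applicable
count: 1
applicable_count: 1


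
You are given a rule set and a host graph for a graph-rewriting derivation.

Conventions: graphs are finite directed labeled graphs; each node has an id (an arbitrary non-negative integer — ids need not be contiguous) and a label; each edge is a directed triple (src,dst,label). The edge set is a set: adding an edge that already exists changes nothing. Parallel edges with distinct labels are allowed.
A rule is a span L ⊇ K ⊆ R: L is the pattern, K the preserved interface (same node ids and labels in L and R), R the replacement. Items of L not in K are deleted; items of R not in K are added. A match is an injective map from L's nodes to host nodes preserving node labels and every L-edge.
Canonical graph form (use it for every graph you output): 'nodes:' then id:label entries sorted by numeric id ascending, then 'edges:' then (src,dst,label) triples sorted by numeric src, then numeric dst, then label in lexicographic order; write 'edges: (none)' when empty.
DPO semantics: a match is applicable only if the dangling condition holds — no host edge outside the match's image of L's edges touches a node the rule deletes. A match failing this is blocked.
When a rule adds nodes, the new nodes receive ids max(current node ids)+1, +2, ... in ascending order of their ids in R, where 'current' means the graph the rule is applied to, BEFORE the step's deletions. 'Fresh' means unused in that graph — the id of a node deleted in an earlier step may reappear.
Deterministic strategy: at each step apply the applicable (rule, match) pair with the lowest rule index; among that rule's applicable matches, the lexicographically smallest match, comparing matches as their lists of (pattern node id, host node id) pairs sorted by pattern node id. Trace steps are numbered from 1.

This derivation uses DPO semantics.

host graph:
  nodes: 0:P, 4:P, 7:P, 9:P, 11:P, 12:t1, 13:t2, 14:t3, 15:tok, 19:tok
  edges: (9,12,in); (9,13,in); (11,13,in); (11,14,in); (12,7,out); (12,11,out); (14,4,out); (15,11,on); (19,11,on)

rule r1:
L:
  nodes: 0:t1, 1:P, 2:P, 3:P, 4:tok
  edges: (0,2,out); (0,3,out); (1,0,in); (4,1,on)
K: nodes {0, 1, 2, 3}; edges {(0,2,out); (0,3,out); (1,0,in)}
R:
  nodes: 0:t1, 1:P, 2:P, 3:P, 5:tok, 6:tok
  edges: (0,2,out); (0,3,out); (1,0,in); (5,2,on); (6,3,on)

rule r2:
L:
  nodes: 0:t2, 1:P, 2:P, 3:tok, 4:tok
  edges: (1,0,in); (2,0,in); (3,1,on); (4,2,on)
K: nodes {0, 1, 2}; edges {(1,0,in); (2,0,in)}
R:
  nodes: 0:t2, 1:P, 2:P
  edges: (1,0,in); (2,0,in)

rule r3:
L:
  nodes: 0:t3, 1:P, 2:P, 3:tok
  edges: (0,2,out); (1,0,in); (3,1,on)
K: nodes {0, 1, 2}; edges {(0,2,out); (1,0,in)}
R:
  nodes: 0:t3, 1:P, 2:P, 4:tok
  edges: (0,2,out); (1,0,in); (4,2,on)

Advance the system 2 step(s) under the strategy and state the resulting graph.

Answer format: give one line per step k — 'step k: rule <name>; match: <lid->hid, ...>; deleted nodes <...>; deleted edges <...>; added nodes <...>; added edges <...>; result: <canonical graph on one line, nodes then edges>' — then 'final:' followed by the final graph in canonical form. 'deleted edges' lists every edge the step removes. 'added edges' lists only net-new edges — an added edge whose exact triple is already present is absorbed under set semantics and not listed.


step 1: rule r3; match: 0->14, 1->11, 2->4, 3->15; deleted nodes 15; deleted edges (15,11,on); added nodes 20; added edges (20,4,on); result: nodes: 0:P, 4:P, 7:P, 9:P, 11:P, 12:t1, 13:t2, 14:t3, 19:tok, 20:tok edges: (9,12,in); (9,13,in); (11,13,in); (11,14,in); (12,7,out); (12,11,out); (14,4,out); (19,11,on); (20,4,on)
step 2: rule r3; match: 0->14, 1->11, 2->4, 3->19; deleted nodes 19; deleted edges (19,11,on); added nodes 21; added edges (21,4,on); result: nodes: 0:P, 4:P, 7:P, 9:P, 11:P, 12:t1, 13:t2, 14:t3, 20:tok, 21:tok edges: (9,12,in); (9,13,in); (11,13,in); (11,14,in); (12,7,out); (12,11,out); (14,4,out); (20,4,on); (21,4,on)
final:
nodes: 0:P, 4:P, 7:P, 9:P, 11:P, 12:t1, 13:t2, 14:t3, 20:tok, 21:tok
edges: (9,12,in); (9,13,in); (11,13,in); (11,14,in); (12,7,out); (12,11,out); (14,4,out); (20,4,on); (21,4,on)


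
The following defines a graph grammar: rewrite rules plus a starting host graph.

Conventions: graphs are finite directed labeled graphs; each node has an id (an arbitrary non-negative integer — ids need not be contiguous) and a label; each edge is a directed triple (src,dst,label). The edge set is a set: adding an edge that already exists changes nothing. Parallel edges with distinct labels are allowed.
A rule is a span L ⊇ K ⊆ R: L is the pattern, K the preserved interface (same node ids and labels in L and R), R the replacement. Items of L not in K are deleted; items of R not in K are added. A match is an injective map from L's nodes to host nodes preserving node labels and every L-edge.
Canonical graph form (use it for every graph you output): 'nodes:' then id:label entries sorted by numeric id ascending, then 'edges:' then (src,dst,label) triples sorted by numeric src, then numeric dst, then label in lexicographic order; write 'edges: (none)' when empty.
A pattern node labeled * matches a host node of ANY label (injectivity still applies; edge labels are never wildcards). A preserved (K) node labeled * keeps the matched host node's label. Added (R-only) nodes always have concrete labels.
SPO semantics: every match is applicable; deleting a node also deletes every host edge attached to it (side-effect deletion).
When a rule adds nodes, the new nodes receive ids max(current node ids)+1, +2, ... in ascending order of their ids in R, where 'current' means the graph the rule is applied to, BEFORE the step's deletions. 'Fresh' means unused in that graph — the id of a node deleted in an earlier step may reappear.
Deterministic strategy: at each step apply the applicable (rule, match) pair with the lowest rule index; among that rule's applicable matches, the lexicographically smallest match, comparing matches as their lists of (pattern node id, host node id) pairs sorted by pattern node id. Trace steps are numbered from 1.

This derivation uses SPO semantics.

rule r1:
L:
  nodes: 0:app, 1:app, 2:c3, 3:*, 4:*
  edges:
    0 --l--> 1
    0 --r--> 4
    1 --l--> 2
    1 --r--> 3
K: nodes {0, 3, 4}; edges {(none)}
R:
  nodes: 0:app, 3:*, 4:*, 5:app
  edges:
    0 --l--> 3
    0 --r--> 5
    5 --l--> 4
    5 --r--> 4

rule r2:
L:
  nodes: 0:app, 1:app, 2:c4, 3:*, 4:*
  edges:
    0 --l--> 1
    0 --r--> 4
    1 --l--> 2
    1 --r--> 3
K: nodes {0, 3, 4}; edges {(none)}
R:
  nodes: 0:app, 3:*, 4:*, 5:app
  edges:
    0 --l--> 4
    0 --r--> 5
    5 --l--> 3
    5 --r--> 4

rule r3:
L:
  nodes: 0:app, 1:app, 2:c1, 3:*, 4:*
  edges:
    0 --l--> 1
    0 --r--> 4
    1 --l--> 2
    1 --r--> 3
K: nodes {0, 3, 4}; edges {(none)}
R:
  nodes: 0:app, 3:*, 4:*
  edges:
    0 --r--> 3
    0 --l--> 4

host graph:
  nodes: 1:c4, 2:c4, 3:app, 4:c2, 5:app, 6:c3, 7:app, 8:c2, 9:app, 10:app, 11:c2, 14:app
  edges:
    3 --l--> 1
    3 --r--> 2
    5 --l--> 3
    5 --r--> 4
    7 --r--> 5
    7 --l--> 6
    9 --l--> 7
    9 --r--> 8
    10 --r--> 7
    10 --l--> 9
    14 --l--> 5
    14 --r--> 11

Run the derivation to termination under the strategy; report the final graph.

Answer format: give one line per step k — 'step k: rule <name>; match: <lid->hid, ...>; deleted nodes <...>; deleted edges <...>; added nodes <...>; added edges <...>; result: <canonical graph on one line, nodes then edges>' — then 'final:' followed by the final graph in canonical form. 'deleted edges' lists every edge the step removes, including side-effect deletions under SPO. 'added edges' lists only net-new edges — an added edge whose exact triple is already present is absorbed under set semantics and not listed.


step 1: rule r1; match: 0->9, 1->7, 2->6, 3->5, 4->8; deleted nodes 6, 7; deleted edges (7,5,r); (7,6,l); (9,7,l); (9,8,r); (10,7,r); added nodes 15; added edges (9,5,l); (9,15,r); (15,8,l); (15,8,r); result: nodes: 1:c4, 2:c4, 3:app, 4:c2, 5:app, 8:c2, 9:app, 10:app, 11:c2, 14:app, 15:app edges: (3,1,l); (3,2,r); (5,3,l); (5,4,r); (9,5,l); (9,15,r); (10,9,l); (14,5,l); (14,11,r); (15,8,l); (15,8,r)
step 2: rule r2; match: 0->5, 1->3, 2->1, 3->2, 4->4; deleted nodes 1, 3; deleted edges (3,1,l); (3,2,r); (5,3,l); (5,4,r); added nodes 16; added edges (5,4,l); (5,16,r); (16,2,l); (16,4,r); result: nodes: 2:c4, 4:c2, 5:app, 8:c2, 9:app, 10:app, 11:c2, 14:app, 15:app, 16:app edges: (5,4,l); (5,16,r); (9,5,l); (9,15,r); (10,9,l); (14,5,l); (14,11,r); (15,8,l); (15,8,r); (16,2,l); (16,4,r)
final:
nodes: 2:c4, 4:c2, 5:app, 8:c2, 9:app, 10:app, 11:c2, 14:app, 15:app, 16:app
edges: (5,4,l); (5,16,r); (9,5,l); (9,15,r); (10,9,l); (14,5,l); (14,11,r); (15,8,l); (15,8,r); (16,2,l); (16,4,r)


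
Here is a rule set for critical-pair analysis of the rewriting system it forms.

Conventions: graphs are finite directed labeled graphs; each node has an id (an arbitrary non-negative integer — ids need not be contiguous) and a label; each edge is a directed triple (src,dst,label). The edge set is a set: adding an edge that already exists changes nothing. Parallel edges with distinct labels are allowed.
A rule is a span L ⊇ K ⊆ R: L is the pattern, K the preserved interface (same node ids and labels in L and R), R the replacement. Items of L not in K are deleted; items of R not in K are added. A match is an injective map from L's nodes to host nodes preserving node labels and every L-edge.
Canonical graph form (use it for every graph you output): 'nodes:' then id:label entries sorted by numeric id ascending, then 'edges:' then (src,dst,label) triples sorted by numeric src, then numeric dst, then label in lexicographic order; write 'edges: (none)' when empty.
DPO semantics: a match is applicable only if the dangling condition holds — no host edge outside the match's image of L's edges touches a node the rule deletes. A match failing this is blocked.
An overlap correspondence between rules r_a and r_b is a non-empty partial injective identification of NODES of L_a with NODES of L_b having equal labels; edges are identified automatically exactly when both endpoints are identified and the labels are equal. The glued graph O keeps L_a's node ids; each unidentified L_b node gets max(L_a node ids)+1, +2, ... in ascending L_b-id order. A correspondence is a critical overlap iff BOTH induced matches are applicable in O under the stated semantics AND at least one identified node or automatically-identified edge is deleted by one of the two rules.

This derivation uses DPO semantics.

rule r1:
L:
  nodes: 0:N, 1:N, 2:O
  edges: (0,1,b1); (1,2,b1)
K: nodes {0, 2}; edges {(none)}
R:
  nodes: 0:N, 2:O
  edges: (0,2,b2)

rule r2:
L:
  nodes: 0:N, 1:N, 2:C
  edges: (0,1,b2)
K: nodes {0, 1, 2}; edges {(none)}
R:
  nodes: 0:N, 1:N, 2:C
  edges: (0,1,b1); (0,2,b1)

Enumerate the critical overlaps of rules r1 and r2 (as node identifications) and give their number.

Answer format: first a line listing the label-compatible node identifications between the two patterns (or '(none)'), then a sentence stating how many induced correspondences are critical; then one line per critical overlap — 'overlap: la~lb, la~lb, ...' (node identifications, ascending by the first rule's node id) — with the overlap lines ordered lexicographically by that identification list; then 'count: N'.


label-compatible node identifications between L(r1) and L(r2): 0~0, 0~1, 1~0, 1~1
0 of the induced correspondences are critical overlaps of r1 and r2.
count: 0
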